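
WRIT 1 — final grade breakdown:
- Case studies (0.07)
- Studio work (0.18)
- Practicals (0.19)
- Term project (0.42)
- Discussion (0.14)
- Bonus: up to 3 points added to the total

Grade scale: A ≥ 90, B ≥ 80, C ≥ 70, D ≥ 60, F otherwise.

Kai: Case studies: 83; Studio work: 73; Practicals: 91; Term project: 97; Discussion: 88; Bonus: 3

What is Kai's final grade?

Weighted total:
  Case studies 83 × 0.07 = 5.81
  Studio work 73 × 0.18 = 13.14
  Practicals 91 × 0.19 = 17.29
  Term project 97 × 0.42 = 40.74
  Discussion 88 × 0.14 = 12.32
Sum = 89.3
Bonus: 89.3 + 3 = 92.3
92.3 ≥ 90 → A

A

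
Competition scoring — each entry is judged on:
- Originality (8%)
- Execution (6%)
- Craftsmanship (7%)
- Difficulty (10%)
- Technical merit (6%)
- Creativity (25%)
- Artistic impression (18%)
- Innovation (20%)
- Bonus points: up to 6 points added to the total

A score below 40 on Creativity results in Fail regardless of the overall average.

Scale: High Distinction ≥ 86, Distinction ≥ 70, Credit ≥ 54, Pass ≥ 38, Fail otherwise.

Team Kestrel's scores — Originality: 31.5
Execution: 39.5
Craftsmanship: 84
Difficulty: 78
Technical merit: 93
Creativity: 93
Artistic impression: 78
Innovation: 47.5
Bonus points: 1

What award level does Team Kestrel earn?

Distinction

Creativity score 93 ≥ 40: minimum met.
Weighted total:
  Originality 31.5 × 0.08 = 2.52
  Execution 39.5 × 0.06 = 2.37
  Craftsmanship 84 × 0.07 = 5.88
  Difficulty 78 × 0.1 = 7.8
  Technical merit 93 × 0.06 = 5.58
  Creativity 93 × 0.25 = 23.25
  Artistic impression 78 × 0.18 = 14.04
  Innovation 47.5 × 0.2 = 9.5
Sum = 70.94
Bonus points: 70.94 + 1 = 71.94
71.94 is ≥ 70 and < 86 → Distinction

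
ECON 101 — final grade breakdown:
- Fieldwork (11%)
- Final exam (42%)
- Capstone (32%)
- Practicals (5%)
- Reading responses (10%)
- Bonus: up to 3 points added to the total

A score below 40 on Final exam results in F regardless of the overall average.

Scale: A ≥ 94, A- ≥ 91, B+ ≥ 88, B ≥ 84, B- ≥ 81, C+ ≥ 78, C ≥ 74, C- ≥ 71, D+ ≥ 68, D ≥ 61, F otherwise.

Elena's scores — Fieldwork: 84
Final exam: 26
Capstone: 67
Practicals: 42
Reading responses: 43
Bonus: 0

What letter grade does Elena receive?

Final exam score 26 < 40: minimum not met.
Weighted total:
  Fieldwork 84 × 0.11 = 9.24
  Final exam 26 × 0.42 = 10.92
  Capstone 67 × 0.32 = 21.44
  Practicals 42 × 0.05 = 2.1
  Reading responses 43 × 0.1 = 4.3
Sum = 48
Bonus: 48 + 0 = 48
Because the Final exam minimum was not met, the result is F.

F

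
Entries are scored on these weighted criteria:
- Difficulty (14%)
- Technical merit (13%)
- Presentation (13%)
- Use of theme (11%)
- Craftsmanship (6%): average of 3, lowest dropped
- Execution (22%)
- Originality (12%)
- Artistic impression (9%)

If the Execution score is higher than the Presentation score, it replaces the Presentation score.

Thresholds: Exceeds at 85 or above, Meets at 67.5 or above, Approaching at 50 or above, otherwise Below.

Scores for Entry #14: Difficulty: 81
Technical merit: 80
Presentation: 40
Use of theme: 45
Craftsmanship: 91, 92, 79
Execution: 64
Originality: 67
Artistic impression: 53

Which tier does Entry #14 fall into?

Approaching

Craftsmanship: drop 79 → average of remaining 2 = 183/2 = 91.5
Execution (64) > Presentation (40), so Presentation counts as 64.
Weighted total:
  Difficulty 81 × 0.14 = 11.34
  Technical merit 80 × 0.13 = 10.4
  Presentation 64 × 0.13 = 8.32
  Use of theme 45 × 0.11 = 4.95
  Craftsmanship 91.5 × 0.06 = 5.49
  Execution 64 × 0.22 = 14.08
  Originality 67 × 0.12 = 8.04
  Artistic impression 53 × 0.09 = 4.77
Sum = 67.39
67.39 is ≥ 50 and < 67.5 → Approaching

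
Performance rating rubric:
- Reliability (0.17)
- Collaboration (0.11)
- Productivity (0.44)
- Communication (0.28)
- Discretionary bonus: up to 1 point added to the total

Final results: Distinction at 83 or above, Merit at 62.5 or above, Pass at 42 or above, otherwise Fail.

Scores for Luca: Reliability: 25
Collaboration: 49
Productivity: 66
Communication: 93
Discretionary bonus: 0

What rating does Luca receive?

Merit

Weighted total:
  Reliability 25 × 0.17 = 4.25
  Collaboration 49 × 0.11 = 5.39
  Productivity 66 × 0.44 = 29.04
  Communication 93 × 0.28 = 26.04
Sum = 64.72
Discretionary bonus: 64.72 + 0 = 64.72
64.72 is ≥ 62.5 and < 83 → Merit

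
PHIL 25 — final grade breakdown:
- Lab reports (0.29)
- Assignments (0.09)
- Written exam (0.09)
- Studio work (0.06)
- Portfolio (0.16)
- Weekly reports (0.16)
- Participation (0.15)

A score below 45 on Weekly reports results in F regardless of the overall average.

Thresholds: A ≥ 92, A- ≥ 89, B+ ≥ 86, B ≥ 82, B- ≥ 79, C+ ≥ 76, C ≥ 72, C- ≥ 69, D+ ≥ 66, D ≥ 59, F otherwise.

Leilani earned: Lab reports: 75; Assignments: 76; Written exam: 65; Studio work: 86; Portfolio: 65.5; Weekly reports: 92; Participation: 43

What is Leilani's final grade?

Weekly reports score 92 ≥ 45: minimum met.
Weighted total:
  Lab reports 75 × 0.29 = 21.75
  Assignments 76 × 0.09 = 6.84
  Written exam 65 × 0.09 = 5.85
  Studio work 86 × 0.06 = 5.16
  Portfolio 65.5 × 0.16 = 10.48
  Weekly reports 92 × 0.16 = 14.72
  Participation 43 × 0.15 = 6.45
Sum = 71.25
71.25 is ≥ 69 and < 72 → C-

C-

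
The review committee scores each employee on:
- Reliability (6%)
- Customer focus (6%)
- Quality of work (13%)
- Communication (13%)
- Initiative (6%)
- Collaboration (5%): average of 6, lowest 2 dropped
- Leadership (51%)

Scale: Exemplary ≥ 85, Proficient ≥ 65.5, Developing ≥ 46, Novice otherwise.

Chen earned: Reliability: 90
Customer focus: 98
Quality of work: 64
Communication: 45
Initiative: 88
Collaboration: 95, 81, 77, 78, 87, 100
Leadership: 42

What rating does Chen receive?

Developing

Collaboration: drop 77, 78 → average of remaining 4 = 363/4 = 90.75
Weighted total:
  Reliability 90 × 0.06 = 5.4
  Customer focus 98 × 0.06 = 5.88
  Quality of work 64 × 0.13 = 8.32
  Communication 45 × 0.13 = 5.85
  Initiative 88 × 0.06 = 5.28
  Collaboration 90.75 × 0.05 = 4.5375
  Leadership 42 × 0.51 = 21.42
Sum = 56.6875
56.6875 is ≥ 46 and < 65.5 → Developing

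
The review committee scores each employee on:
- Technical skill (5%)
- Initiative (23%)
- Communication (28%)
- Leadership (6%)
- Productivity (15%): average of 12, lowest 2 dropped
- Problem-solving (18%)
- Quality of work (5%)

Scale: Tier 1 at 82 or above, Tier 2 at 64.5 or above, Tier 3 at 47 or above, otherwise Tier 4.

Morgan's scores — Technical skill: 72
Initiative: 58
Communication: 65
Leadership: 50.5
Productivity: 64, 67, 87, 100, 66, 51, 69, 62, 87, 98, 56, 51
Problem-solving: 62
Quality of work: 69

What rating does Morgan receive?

Productivity: drop 51, 51 → average of remaining 10 = 756/10 = 75.6
Weighted total:
  Technical skill 72 × 0.05 = 3.6
  Initiative 58 × 0.23 = 13.34
  Communication 65 × 0.28 = 18.2
  Leadership 50.5 × 0.06 = 3.03
  Productivity 75.6 × 0.15 = 11.34
  Problem-solving 62 × 0.18 = 11.16
  Quality of work 69 × 0.05 = 3.45
Sum = 64.12
64.12 is ≥ 47 and < 64.5 → Tier 3

Tier 3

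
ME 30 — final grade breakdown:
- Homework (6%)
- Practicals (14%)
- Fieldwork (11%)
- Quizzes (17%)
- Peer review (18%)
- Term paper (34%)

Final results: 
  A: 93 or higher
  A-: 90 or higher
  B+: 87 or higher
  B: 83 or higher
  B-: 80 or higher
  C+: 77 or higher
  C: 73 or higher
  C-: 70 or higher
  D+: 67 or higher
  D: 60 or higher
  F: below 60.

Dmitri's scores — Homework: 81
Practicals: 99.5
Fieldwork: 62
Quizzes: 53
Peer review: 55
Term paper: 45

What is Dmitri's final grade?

F

Weighted total:
  Homework 81 × 0.06 = 4.86
  Practicals 99.5 × 0.14 = 13.93
  Fieldwork 62 × 0.11 = 6.82
  Quizzes 53 × 0.17 = 9.01
  Peer review 55 × 0.18 = 9.9
  Term paper 45 × 0.34 = 15.3
Sum = 59.82
59.82 < 60 → F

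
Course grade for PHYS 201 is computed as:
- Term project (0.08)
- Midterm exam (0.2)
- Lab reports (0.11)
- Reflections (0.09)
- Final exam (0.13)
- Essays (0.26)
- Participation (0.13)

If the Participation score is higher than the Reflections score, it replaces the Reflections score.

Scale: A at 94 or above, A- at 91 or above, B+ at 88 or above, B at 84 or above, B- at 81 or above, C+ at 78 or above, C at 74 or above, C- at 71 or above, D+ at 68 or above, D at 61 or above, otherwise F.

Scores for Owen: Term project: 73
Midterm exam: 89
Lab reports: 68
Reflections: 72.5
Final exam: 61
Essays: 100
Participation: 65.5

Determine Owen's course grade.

C+

Participation (65.5) ≤ Reflections (72.5), so Reflections stays at 72.5.
Weighted total:
  Term project 73 × 0.08 = 5.84
  Midterm exam 89 × 0.2 = 17.8
  Lab reports 68 × 0.11 = 7.48
  Reflections 72.5 × 0.09 = 6.525
  Final exam 61 × 0.13 = 7.93
  Essays 100 × 0.26 = 26
  Participation 65.5 × 0.13 = 8.515
Sum = 80.09
80.09 is ≥ 78 and < 81 → C+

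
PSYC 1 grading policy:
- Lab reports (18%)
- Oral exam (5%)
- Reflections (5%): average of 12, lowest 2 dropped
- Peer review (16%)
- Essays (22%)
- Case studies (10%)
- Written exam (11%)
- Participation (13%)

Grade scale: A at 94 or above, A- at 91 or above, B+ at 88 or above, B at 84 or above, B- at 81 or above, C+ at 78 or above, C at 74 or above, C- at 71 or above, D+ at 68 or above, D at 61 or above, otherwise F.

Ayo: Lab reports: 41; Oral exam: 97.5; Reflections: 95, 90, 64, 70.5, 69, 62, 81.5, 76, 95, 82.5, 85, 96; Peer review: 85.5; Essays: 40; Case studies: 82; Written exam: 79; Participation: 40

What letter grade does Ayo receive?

D

Reflections: drop 62, 64 → average of remaining 10 = 840.5/10 = 84.05
Weighted total:
  Lab reports 41 × 0.18 = 7.38
  Oral exam 97.5 × 0.05 = 4.875
  Reflections 84.05 × 0.05 = 4.2025
  Peer review 85.5 × 0.16 = 13.68
  Essays 40 × 0.22 = 8.8
  Case studies 82 × 0.1 = 8.2
  Written exam 79 × 0.11 = 8.69
  Participation 40 × 0.13 = 5.2
Sum = 61.0275
61.0275 is ≥ 61 and < 68 → D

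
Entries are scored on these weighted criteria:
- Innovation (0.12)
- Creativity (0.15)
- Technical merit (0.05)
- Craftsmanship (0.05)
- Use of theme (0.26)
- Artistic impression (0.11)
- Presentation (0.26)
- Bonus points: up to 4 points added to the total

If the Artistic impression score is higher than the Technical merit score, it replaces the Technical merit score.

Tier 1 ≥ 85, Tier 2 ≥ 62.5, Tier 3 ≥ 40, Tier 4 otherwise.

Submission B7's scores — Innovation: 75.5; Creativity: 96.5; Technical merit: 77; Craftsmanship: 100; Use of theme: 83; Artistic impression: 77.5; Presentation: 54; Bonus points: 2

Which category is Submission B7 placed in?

Artistic impression (77.5) > Technical merit (77), so Technical merit counts as 77.5.
Weighted total:
  Innovation 75.5 × 0.12 = 9.06
  Creativity 96.5 × 0.15 = 14.475
  Technical merit 77.5 × 0.05 = 3.875
  Craftsmanship 100 × 0.05 = 5
  Use of theme 83 × 0.26 = 21.58
  Artistic impression 77.5 × 0.11 = 8.525
  Presentation 54 × 0.26 = 14.04
Sum = 76.555
Bonus points: 76.555 + 2 = 78.555
78.555 is ≥ 62.5 and < 85 → Tier 2

Tier 2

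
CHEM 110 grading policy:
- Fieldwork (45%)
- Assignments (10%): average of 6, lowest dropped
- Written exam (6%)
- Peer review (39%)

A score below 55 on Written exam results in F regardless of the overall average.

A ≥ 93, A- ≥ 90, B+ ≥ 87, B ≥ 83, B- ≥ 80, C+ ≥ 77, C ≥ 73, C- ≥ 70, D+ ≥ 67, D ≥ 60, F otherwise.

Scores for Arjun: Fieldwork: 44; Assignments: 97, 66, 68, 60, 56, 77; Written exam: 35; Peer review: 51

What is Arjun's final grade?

F

Assignments: drop 56 → average of remaining 5 = 368/5 = 73.6
Written exam score 35 < 55: minimum not met.
Weighted total:
  Fieldwork 44 × 0.45 = 19.8
  Assignments 73.6 × 0.1 = 7.36
  Written exam 35 × 0.06 = 2.1
  Peer review 51 × 0.39 = 19.89
Sum = 49.15
Because the Written exam minimum was not met, the result is F.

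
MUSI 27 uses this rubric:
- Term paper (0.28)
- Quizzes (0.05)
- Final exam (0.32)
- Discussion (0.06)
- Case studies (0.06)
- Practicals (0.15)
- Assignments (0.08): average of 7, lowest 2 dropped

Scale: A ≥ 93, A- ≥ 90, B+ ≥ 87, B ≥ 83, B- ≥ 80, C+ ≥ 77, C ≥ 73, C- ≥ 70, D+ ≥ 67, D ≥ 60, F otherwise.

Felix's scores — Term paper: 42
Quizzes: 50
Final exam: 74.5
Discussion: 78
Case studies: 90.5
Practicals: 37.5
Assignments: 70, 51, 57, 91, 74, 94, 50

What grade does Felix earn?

D

Assignments: drop 50, 51 → average of remaining 5 = 386/5 = 77.2
Weighted total:
  Term paper 42 × 0.28 = 11.76
  Quizzes 50 × 0.05 = 2.5
  Final exam 74.5 × 0.32 = 23.84
  Discussion 78 × 0.06 = 4.68
  Case studies 90.5 × 0.06 = 5.43
  Practicals 37.5 × 0.15 = 5.625
  Assignments 77.2 × 0.08 = 6.176
Sum = 60.011
60.011 is ≥ 60 and < 67 → D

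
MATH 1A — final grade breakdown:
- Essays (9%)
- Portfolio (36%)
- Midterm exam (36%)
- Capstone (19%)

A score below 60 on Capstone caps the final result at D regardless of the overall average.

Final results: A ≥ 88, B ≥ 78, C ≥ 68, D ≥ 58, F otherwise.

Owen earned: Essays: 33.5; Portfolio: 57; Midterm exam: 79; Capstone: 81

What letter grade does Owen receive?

D

Capstone score 81 ≥ 60: minimum met.
Weighted total:
  Essays 33.5 × 0.09 = 3.015
  Portfolio 57 × 0.36 = 20.52
  Midterm exam 79 × 0.36 = 28.44
  Capstone 81 × 0.19 = 15.39
Sum = 67.365
67.365 is ≥ 58 and < 68 → D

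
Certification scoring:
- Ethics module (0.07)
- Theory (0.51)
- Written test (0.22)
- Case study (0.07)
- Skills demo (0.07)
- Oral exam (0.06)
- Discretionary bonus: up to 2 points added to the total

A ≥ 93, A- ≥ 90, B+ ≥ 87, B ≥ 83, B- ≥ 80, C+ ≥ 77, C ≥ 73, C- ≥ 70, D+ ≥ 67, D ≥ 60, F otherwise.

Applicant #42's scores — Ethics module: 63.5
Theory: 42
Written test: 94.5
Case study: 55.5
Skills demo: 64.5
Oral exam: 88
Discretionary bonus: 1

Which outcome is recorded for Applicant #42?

Weighted total:
  Ethics module 63.5 × 0.07 = 4.445
  Theory 42 × 0.51 = 21.42
  Written test 94.5 × 0.22 = 20.79
  Case study 55.5 × 0.07 = 3.885
  Skills demo 64.5 × 0.07 = 4.515
  Oral exam 88 × 0.06 = 5.28
Sum = 60.335
Discretionary bonus: 60.335 + 1 = 61.335
61.335 is ≥ 60 and < 67 → D

D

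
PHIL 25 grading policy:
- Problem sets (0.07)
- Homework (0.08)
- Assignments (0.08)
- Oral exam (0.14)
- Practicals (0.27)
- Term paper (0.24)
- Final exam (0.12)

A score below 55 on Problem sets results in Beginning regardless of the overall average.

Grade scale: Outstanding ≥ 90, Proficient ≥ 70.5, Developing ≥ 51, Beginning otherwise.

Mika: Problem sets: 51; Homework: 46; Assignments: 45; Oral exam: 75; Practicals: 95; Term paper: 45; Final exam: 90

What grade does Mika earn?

Beginning

Problem sets score 51 < 55: minimum not met.
Weighted total:
  Problem sets 51 × 0.07 = 3.57
  Homework 46 × 0.08 = 3.68
  Assignments 45 × 0.08 = 3.6
  Oral exam 75 × 0.14 = 10.5
  Practicals 95 × 0.27 = 25.65
  Term paper 45 × 0.24 = 10.8
  Final exam 90 × 0.12 = 10.8
Sum = 68.6
Because the Problem sets minimum was not met, the result is Beginning.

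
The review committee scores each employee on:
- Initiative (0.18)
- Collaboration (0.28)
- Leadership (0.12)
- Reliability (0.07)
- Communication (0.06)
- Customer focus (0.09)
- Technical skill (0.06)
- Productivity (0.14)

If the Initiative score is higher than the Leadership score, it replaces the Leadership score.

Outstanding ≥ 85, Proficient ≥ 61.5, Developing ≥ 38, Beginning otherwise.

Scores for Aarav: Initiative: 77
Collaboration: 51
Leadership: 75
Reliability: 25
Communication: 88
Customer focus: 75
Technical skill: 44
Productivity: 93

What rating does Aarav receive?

Initiative (77) > Leadership (75), so Leadership counts as 77.
Weighted total:
  Initiative 77 × 0.18 = 13.86
  Collaboration 51 × 0.28 = 14.28
  Leadership 77 × 0.12 = 9.24
  Reliability 25 × 0.07 = 1.75
  Communication 88 × 0.06 = 5.28
  Customer focus 75 × 0.09 = 6.75
  Technical skill 44 × 0.06 = 2.64
  Productivity 93 × 0.14 = 13.02
Sum = 66.82
66.82 is ≥ 61.5 and < 85 → Proficient

Proficient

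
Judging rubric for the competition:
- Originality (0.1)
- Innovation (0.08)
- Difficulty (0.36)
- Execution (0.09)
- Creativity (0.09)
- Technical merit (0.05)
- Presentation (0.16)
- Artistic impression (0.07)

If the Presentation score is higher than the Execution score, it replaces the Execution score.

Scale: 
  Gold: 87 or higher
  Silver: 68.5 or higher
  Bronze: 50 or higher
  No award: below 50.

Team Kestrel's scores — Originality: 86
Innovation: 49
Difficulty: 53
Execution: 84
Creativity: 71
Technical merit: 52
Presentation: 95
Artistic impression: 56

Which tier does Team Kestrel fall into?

Bronze

Presentation (95) > Execution (84), so Execution counts as 95.
Weighted total:
  Originality 86 × 0.1 = 8.6
  Innovation 49 × 0.08 = 3.92
  Difficulty 53 × 0.36 = 19.08
  Execution 95 × 0.09 = 8.55
  Creativity 71 × 0.09 = 6.39
  Technical merit 52 × 0.05 = 2.6
  Presentation 95 × 0.16 = 15.2
  Artistic impression 56 × 0.07 = 3.92
Sum = 68.26
68.26 is ≥ 50 and < 68.5 → Bronze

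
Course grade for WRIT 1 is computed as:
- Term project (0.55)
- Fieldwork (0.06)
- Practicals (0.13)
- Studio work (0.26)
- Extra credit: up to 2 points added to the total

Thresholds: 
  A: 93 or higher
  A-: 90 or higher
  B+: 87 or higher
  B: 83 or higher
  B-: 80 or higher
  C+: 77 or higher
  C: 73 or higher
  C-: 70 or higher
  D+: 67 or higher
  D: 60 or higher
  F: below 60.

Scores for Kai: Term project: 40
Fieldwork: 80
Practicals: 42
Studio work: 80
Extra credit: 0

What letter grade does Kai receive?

Weighted total:
  Term project 40 × 0.55 = 22
  Fieldwork 80 × 0.06 = 4.8
  Practicals 42 × 0.13 = 5.46
  Studio work 80 × 0.26 = 20.8
Sum = 53.06
Extra credit: 53.06 + 0 = 53.06
53.06 < 60 → F

F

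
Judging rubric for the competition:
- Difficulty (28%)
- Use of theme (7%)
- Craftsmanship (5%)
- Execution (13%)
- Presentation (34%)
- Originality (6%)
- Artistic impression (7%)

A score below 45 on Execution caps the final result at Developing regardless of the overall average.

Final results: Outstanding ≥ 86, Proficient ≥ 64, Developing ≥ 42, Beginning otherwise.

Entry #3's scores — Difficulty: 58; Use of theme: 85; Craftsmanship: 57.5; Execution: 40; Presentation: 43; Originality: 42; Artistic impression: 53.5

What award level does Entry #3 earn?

Execution score 40 < 45: minimum not met.
Weighted total:
  Difficulty 58 × 0.28 = 16.24
  Use of theme 85 × 0.07 = 5.95
  Craftsmanship 57.5 × 0.05 = 2.875
  Execution 40 × 0.13 = 5.2
  Presentation 43 × 0.34 = 14.62
  Originality 42 × 0.06 = 2.52
  Artistic impression 53.5 × 0.07 = 3.745
Sum = 51.15
51.15 would be Developing; cap at Developing applies → Developing.

Developing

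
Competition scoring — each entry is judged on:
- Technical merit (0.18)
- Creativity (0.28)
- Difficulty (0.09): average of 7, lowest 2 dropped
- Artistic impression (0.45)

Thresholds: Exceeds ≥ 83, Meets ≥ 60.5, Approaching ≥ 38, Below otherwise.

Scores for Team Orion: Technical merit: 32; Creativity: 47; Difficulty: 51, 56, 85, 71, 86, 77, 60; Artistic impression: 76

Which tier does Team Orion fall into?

Approaching

Difficulty: drop 51, 56 → average of remaining 5 = 379/5 = 75.8
Weighted total:
  Technical merit 32 × 0.18 = 5.76
  Creativity 47 × 0.28 = 13.16
  Difficulty 75.8 × 0.09 = 6.822
  Artistic impression 76 × 0.45 = 34.2
Sum = 59.942
59.942 is ≥ 38 and < 60.5 → Approaching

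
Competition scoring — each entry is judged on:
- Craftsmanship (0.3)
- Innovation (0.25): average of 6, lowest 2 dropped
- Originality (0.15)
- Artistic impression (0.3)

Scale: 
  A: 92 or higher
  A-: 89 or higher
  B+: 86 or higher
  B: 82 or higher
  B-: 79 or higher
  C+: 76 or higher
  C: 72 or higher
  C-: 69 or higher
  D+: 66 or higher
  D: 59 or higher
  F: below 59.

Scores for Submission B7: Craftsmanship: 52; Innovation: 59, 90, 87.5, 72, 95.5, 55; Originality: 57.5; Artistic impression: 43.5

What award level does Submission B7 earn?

F

Innovation: drop 55, 59 → average of remaining 4 = 345/4 = 86.25
Weighted total:
  Craftsmanship 52 × 0.3 = 15.6
  Innovation 86.25 × 0.25 = 21.5625
  Originality 57.5 × 0.15 = 8.625
  Artistic impression 43.5 × 0.3 = 13.05
Sum = 58.8375
58.8375 < 59 → F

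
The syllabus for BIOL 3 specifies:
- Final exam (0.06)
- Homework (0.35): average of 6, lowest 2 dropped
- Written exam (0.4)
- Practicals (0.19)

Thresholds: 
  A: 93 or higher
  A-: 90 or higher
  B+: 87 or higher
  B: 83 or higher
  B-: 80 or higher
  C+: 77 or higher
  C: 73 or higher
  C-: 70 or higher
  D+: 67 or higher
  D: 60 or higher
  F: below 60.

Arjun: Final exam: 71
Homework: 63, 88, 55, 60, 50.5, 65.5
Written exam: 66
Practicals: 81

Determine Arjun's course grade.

C-

Homework: drop 50.5, 55 → average of remaining 4 = 276.5/4 = 69.125
Weighted total:
  Final exam 71 × 0.06 = 4.26
  Homework 69.125 × 0.35 = 24.19375
  Written exam 66 × 0.4 = 26.4
  Practicals 81 × 0.19 = 15.39
Sum = 70.24375
70.24375 is ≥ 70 and < 73 → C-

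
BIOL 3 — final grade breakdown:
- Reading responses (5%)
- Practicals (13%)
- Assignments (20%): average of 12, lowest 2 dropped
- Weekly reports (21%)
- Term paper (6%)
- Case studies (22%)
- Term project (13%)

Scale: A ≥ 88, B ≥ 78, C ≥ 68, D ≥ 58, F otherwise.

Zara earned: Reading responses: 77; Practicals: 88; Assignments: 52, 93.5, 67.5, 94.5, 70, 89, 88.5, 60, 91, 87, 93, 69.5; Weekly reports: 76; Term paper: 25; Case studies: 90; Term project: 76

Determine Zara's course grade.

B

Assignments: drop 52, 60 → average of remaining 10 = 843.5/10 = 84.35
Weighted total:
  Reading responses 77 × 0.05 = 3.85
  Practicals 88 × 0.13 = 11.44
  Assignments 84.35 × 0.2 = 16.87
  Weekly reports 76 × 0.21 = 15.96
  Term paper 25 × 0.06 = 1.5
  Case studies 90 × 0.22 = 19.8
  Term project 76 × 0.13 = 9.88
Sum = 79.3
79.3 is ≥ 78 and < 88 → B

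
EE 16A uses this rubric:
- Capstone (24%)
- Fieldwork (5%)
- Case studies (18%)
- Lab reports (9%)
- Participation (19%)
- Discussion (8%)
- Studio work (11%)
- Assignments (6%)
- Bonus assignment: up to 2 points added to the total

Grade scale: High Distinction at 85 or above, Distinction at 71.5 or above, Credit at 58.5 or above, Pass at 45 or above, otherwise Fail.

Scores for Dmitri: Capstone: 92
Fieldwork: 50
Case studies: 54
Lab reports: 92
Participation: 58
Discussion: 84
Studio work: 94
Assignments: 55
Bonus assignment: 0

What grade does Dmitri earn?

Distinction

Weighted total:
  Capstone 92 × 0.24 = 22.08
  Fieldwork 50 × 0.05 = 2.5
  Case studies 54 × 0.18 = 9.72
  Lab reports 92 × 0.09 = 8.28
  Participation 58 × 0.19 = 11.02
  Discussion 84 × 0.08 = 6.72
  Studio work 94 × 0.11 = 10.34
  Assignments 55 × 0.06 = 3.3
Sum = 73.96
Bonus assignment: 73.96 + 0 = 73.96
73.96 is ≥ 71.5 and < 85 → Distinction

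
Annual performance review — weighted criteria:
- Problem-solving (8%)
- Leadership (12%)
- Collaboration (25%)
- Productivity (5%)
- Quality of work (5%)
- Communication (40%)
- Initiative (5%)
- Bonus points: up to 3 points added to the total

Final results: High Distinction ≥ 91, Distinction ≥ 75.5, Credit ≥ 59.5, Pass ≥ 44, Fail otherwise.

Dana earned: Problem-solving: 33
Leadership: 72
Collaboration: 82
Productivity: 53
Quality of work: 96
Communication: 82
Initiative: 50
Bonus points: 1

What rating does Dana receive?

Distinction

Weighted total:
  Problem-solving 33 × 0.08 = 2.64
  Leadership 72 × 0.12 = 8.64
  Collaboration 82 × 0.25 = 20.5
  Productivity 53 × 0.05 = 2.65
  Quality of work 96 × 0.05 = 4.8
  Communication 82 × 0.4 = 32.8
  Initiative 50 × 0.05 = 2.5
Sum = 74.53
Bonus points: 74.53 + 1 = 75.53
75.53 is ≥ 75.5 and < 91 → Distinction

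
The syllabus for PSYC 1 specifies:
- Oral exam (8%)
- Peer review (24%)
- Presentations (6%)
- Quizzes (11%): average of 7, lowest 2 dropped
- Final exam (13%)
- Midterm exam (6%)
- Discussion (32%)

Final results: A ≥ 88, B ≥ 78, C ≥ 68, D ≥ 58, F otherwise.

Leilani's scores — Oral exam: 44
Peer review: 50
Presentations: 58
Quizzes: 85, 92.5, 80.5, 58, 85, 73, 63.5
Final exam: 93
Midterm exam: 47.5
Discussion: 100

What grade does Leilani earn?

Quizzes: drop 58, 63.5 → average of remaining 5 = 416/5 = 83.2
Weighted total:
  Oral exam 44 × 0.08 = 3.52
  Peer review 50 × 0.24 = 12
  Presentations 58 × 0.06 = 3.48
  Quizzes 83.2 × 0.11 = 9.152
  Final exam 93 × 0.13 = 12.09
  Midterm exam 47.5 × 0.06 = 2.85
  Discussion 100 × 0.32 = 32
Sum = 75.092
75.092 is ≥ 68 and < 78 → C

C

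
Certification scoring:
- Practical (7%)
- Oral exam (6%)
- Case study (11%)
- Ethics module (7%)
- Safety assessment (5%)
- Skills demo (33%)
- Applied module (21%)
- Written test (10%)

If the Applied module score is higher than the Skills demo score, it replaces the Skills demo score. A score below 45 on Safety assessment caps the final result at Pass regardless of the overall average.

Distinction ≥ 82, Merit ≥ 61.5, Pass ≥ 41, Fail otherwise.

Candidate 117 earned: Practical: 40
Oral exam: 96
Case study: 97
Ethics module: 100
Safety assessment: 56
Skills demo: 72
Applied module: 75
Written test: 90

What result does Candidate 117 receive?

Applied module (75) > Skills demo (72), so Skills demo counts as 75.
Safety assessment score 56 ≥ 45: minimum met.
Weighted total:
  Practical 40 × 0.07 = 2.8
  Oral exam 96 × 0.06 = 5.76
  Case study 97 × 0.11 = 10.67
  Ethics module 100 × 0.07 = 7
  Safety assessment 56 × 0.05 = 2.8
  Skills demo 75 × 0.33 = 24.75
  Applied module 75 × 0.21 = 15.75
  Written test 90 × 0.1 = 9
Sum = 78.53
78.53 is ≥ 61.5 and < 82 → Merit

Merit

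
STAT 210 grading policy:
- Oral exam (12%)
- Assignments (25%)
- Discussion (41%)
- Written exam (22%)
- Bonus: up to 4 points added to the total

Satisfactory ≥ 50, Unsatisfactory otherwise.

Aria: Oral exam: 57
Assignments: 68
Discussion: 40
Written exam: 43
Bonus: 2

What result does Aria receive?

Weighted total:
  Oral exam 57 × 0.12 = 6.84
  Assignments 68 × 0.25 = 17
  Discussion 40 × 0.41 = 16.4
  Written exam 43 × 0.22 = 9.46
Sum = 49.7
Bonus: 49.7 + 2 = 51.7
51.7 ≥ 50 → Satisfactory

Satisfactory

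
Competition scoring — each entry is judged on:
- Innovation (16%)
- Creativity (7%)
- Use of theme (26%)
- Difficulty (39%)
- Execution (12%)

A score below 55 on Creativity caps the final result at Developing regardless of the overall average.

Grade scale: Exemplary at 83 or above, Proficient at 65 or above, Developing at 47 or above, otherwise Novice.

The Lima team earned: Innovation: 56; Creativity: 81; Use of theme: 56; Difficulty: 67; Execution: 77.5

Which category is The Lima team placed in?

Creativity score 81 ≥ 55: minimum met.
Weighted total:
  Innovation 56 × 0.16 = 8.96
  Creativity 81 × 0.07 = 5.67
  Use of theme 56 × 0.26 = 14.56
  Difficulty 67 × 0.39 = 26.13
  Execution 77.5 × 0.12 = 9.3
Sum = 64.62
64.62 is ≥ 47 and < 65 → Developing

Developing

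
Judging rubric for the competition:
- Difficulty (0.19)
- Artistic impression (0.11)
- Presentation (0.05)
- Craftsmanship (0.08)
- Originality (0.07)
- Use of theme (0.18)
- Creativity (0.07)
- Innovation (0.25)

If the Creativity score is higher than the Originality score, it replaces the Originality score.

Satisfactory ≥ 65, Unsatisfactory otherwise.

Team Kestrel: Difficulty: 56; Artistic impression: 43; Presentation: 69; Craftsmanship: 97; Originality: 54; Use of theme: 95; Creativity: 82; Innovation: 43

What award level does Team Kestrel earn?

Creativity (82) > Originality (54), so Originality counts as 82.
Weighted total:
  Difficulty 56 × 0.19 = 10.64
  Artistic impression 43 × 0.11 = 4.73
  Presentation 69 × 0.05 = 3.45
  Craftsmanship 97 × 0.08 = 7.76
  Originality 82 × 0.07 = 5.74
  Use of theme 95 × 0.18 = 17.1
  Creativity 82 × 0.07 = 5.74
  Innovation 43 × 0.25 = 10.75
Sum = 65.91
65.91 ≥ 65 → Satisfactory

Satisfactory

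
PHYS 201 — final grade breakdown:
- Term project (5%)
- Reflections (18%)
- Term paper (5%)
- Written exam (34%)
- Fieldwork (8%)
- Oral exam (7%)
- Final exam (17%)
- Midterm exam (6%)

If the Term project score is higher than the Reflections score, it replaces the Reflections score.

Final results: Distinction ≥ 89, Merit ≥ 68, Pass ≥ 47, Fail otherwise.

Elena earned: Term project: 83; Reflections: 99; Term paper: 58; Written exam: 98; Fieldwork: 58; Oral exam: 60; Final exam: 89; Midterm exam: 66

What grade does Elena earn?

Merit

Term project (83) ≤ Reflections (99), so Reflections stays at 99.
Weighted total:
  Term project 83 × 0.05 = 4.15
  Reflections 99 × 0.18 = 17.82
  Term paper 58 × 0.05 = 2.9
  Written exam 98 × 0.34 = 33.32
  Fieldwork 58 × 0.08 = 4.64
  Oral exam 60 × 0.07 = 4.2
  Final exam 89 × 0.17 = 15.13
  Midterm exam 66 × 0.06 = 3.96
Sum = 86.12
86.12 is ≥ 68 and < 89 → Merit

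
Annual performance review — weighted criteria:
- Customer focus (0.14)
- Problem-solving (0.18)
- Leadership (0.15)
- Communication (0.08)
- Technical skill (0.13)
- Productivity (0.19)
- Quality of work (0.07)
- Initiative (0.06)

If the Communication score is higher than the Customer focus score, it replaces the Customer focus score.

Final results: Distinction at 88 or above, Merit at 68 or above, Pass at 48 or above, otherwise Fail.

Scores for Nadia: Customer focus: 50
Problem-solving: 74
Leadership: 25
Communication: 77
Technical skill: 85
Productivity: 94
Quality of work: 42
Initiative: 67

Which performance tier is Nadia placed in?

Communication (77) > Customer focus (50), so Customer focus counts as 77.
Weighted total:
  Customer focus 77 × 0.14 = 10.78
  Problem-solving 74 × 0.18 = 13.32
  Leadership 25 × 0.15 = 3.75
  Communication 77 × 0.08 = 6.16
  Technical skill 85 × 0.13 = 11.05
  Productivity 94 × 0.19 = 17.86
  Quality of work 42 × 0.07 = 2.94
  Initiative 67 × 0.06 = 4.02
Sum = 69.88
69.88 is ≥ 68 and < 88 → Merit

Merit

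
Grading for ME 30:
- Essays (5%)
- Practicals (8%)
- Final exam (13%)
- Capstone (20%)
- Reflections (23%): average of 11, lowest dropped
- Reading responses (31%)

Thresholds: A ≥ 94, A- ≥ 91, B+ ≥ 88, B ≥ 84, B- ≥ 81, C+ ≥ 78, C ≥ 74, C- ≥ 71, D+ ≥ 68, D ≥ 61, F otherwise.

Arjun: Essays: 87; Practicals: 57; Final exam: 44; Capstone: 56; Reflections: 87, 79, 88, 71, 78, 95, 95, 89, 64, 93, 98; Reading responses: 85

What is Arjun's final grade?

C-

Reflections: drop 64 → average of remaining 10 = 873/10 = 87.3
Weighted total:
  Essays 87 × 0.05 = 4.35
  Practicals 57 × 0.08 = 4.56
  Final exam 44 × 0.13 = 5.72
  Capstone 56 × 0.2 = 11.2
  Reflections 87.3 × 0.23 = 20.079
  Reading responses 85 × 0.31 = 26.35
Sum = 72.259
72.259 is ≥ 71 and < 74 → C-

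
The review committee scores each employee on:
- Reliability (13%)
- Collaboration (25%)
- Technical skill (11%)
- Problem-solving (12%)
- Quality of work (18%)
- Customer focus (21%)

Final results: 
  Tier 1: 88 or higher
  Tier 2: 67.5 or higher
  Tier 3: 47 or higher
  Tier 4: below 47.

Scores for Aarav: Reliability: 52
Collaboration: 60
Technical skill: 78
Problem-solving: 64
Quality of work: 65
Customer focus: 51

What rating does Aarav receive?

Tier 3

Weighted total:
  Reliability 52 × 0.13 = 6.76
  Collaboration 60 × 0.25 = 15
  Technical skill 78 × 0.11 = 8.58
  Problem-solving 64 × 0.12 = 7.68
  Quality of work 65 × 0.18 = 11.7
  Customer focus 51 × 0.21 = 10.71
Sum = 60.43
60.43 is ≥ 47 and < 67.5 → Tier 3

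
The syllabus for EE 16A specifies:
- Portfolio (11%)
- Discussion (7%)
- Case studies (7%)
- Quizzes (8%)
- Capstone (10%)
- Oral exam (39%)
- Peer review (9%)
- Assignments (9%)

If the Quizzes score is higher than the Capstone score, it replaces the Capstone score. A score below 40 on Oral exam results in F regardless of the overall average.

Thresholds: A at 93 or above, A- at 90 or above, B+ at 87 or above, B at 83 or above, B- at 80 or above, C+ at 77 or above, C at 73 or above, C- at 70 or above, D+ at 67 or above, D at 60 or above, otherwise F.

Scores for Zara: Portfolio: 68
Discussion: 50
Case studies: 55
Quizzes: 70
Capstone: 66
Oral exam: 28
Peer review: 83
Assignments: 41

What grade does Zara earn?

F

Quizzes (70) > Capstone (66), so Capstone counts as 70.
Oral exam score 28 < 40: minimum not met.
Weighted total:
  Portfolio 68 × 0.11 = 7.48
  Discussion 50 × 0.07 = 3.5
  Case studies 55 × 0.07 = 3.85
  Quizzes 70 × 0.08 = 5.6
  Capstone 70 × 0.1 = 7
  Oral exam 28 × 0.39 = 10.92
  Peer review 83 × 0.09 = 7.47
  Assignments 41 × 0.09 = 3.69
Sum = 49.51
Because the Oral exam minimum was not met, the result is F.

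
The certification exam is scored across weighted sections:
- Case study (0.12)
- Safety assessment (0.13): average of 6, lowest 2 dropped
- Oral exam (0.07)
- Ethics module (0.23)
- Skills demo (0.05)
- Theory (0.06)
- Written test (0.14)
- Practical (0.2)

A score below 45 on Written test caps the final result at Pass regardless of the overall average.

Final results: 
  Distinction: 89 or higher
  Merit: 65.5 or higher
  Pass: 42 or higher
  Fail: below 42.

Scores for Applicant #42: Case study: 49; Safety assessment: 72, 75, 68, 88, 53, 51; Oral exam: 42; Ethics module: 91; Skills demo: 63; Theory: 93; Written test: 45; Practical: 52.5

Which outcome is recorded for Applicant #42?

Safety assessment: drop 51, 53 → average of remaining 4 = 303/4 = 75.75
Written test score 45 ≥ 45: minimum met.
Weighted total:
  Case study 49 × 0.12 = 5.88
  Safety assessment 75.75 × 0.13 = 9.8475
  Oral exam 42 × 0.07 = 2.94
  Ethics module 91 × 0.23 = 20.93
  Skills demo 63 × 0.05 = 3.15
  Theory 93 × 0.06 = 5.58
  Written test 45 × 0.14 = 6.3
  Practical 52.5 × 0.2 = 10.5
Sum = 65.1275
65.1275 is ≥ 42 and < 65.5 → Pass

Pass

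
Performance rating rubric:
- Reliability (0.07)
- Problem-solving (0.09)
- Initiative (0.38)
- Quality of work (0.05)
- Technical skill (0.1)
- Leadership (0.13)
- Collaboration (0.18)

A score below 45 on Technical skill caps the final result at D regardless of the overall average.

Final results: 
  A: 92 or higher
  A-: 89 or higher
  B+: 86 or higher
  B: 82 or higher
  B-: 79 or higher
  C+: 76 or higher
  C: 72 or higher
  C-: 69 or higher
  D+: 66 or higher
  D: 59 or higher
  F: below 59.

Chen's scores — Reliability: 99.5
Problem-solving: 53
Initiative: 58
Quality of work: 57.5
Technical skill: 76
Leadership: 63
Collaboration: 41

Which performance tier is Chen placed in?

Technical skill score 76 ≥ 45: minimum met.
Weighted total:
  Reliability 99.5 × 0.07 = 6.965
  Problem-solving 53 × 0.09 = 4.77
  Initiative 58 × 0.38 = 22.04
  Quality of work 57.5 × 0.05 = 2.875
  Technical skill 76 × 0.1 = 7.6
  Leadership 63 × 0.13 = 8.19
  Collaboration 41 × 0.18 = 7.38
Sum = 59.82
59.82 is ≥ 59 and < 66 → D

D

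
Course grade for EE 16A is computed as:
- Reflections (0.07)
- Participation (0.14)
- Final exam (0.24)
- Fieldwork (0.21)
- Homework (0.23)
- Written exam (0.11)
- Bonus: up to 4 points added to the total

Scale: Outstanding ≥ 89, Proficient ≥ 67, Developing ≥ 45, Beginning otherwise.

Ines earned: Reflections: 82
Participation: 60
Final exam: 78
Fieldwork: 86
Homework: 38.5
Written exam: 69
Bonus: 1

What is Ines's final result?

Weighted total:
  Reflections 82 × 0.07 = 5.74
  Participation 60 × 0.14 = 8.4
  Final exam 78 × 0.24 = 18.72
  Fieldwork 86 × 0.21 = 18.06
  Homework 38.5 × 0.23 = 8.855
  Written exam 69 × 0.11 = 7.59
Sum = 67.365
Bonus: 67.365 + 1 = 68.365
68.365 is ≥ 67 and < 89 → Proficient

Proficient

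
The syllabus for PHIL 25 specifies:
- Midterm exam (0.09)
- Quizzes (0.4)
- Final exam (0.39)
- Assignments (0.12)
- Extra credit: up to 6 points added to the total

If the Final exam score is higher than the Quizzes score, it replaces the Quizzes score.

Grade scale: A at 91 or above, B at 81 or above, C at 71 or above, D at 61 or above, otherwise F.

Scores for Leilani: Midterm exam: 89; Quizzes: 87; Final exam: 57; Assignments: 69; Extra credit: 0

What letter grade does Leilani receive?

C

Final exam (57) ≤ Quizzes (87), so Quizzes stays at 87.
Weighted total:
  Midterm exam 89 × 0.09 = 8.01
  Quizzes 87 × 0.4 = 34.8
  Final exam 57 × 0.39 = 22.23
  Assignments 69 × 0.12 = 8.28
Sum = 73.32
Extra credit: 73.32 + 0 = 73.32
73.32 is ≥ 71 and < 81 → C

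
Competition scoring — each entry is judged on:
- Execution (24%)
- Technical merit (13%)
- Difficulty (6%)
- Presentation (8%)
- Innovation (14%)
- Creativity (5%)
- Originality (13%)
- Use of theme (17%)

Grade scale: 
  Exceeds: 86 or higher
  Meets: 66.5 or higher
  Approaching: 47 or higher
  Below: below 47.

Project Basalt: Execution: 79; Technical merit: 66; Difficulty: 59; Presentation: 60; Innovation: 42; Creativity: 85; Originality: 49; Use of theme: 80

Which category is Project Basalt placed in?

Approaching

Weighted total:
  Execution 79 × 0.24 = 18.96
  Technical merit 66 × 0.13 = 8.58
  Difficulty 59 × 0.06 = 3.54
  Presentation 60 × 0.08 = 4.8
  Innovation 42 × 0.14 = 5.88
  Creativity 85 × 0.05 = 4.25
  Originality 49 × 0.13 = 6.37
  Use of theme 80 × 0.17 = 13.6
Sum = 65.98
65.98 is ≥ 47 and < 66.5 → Approaching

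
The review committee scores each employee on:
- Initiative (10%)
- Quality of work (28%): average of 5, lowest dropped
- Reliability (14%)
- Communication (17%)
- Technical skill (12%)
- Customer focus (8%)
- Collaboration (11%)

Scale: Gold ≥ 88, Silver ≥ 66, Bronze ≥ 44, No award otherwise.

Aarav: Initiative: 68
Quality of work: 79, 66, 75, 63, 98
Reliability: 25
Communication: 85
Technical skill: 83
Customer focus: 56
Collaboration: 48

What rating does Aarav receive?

Silver

Quality of work: drop 63 → average of remaining 4 = 318/4 = 79.5
Weighted total:
  Initiative 68 × 0.1 = 6.8
  Quality of work 79.5 × 0.28 = 22.26
  Reliability 25 × 0.14 = 3.5
  Communication 85 × 0.17 = 14.45
  Technical skill 83 × 0.12 = 9.96
  Customer focus 56 × 0.08 = 4.48
  Collaboration 48 × 0.11 = 5.28
Sum = 66.73
66.73 is ≥ 66 and < 88 → Silver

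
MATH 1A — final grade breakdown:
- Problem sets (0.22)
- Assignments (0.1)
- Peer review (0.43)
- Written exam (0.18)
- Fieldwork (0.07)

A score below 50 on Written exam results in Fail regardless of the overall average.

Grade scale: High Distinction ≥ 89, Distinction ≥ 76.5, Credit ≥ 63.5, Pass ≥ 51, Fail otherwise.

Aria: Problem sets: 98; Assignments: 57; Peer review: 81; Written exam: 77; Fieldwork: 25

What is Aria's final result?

Written exam score 77 ≥ 50: minimum met.
Weighted total:
  Problem sets 98 × 0.22 = 21.56
  Assignments 57 × 0.1 = 5.7
  Peer review 81 × 0.43 = 34.83
  Written exam 77 × 0.18 = 13.86
  Fieldwork 25 × 0.07 = 1.75
Sum = 77.7
77.7 is ≥ 76.5 and < 89 → Distinction

Distinction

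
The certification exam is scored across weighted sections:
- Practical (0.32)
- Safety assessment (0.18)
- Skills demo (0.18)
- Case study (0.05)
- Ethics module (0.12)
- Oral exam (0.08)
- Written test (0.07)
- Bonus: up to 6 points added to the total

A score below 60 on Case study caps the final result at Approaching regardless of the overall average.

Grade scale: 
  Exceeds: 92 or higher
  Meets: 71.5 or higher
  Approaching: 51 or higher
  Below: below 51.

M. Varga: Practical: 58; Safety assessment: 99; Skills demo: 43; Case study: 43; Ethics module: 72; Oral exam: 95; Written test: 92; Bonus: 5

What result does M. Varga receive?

Approaching

Case study score 43 < 60: minimum not met.
Weighted total:
  Practical 58 × 0.32 = 18.56
  Safety assessment 99 × 0.18 = 17.82
  Skills demo 43 × 0.18 = 7.74
  Case study 43 × 0.05 = 2.15
  Ethics module 72 × 0.12 = 8.64
  Oral exam 95 × 0.08 = 7.6
  Written test 92 × 0.07 = 6.44
Sum = 68.95
Bonus: 68.95 + 5 = 73.95
73.95 would be Meets; cap at Approaching applies → Approaching.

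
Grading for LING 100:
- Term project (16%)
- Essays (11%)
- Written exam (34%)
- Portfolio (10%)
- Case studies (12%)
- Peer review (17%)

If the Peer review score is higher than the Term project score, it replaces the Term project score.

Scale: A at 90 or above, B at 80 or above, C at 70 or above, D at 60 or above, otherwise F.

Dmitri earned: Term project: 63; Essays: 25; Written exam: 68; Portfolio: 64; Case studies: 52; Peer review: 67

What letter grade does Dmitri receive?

D

Peer review (67) > Term project (63), so Term project counts as 67.
Weighted total:
  Term project 67 × 0.16 = 10.72
  Essays 25 × 0.11 = 2.75
  Written exam 68 × 0.34 = 23.12
  Portfolio 64 × 0.1 = 6.4
  Case studies 52 × 0.12 = 6.24
  Peer review 67 × 0.17 = 11.39
Sum = 60.62
60.62 is ≥ 60 and < 70 → D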